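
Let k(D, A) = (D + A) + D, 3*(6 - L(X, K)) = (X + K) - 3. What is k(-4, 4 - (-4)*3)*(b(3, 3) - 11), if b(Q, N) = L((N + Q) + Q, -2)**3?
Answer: 19576/27 ≈ 725.04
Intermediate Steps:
L(X, K) = 7 - K/3 - X/3 (L(X, K) = 6 - ((X + K) - 3)/3 = 6 - ((K + X) - 3)/3 = 6 - (-3 + K + X)/3 = 6 + (1 - K/3 - X/3) = 7 - K/3 - X/3)
b(Q, N) = (23/3 - 2*Q/3 - N/3)**3 (b(Q, N) = (7 - 1/3*(-2) - ((N + Q) + Q)/3)**3 = (7 + 2/3 - (N + 2*Q)/3)**3 = (7 + 2/3 + (-2*Q/3 - N/3))**3 = (23/3 - 2*Q/3 - N/3)**3)
k(D, A) = A + 2*D (k(D, A) = (A + D) + D = A + 2*D)
k(-4, 4 - (-4)*3)*(b(3, 3) - 11) = ((4 - (-4)*3) + 2*(-4))*(-(-23 + 3 + 2*3)**3/27 - 11) = ((4 - 1*(-12)) - 8)*(-(-23 + 3 + 6)**3/27 - 11) = ((4 + 12) - 8)*(-1/27*(-14)**3 - 11) = (16 - 8)*(-1/27*(-2744) - 11) = 8*(2744/27 - 11) = 8*(2447/27) = 19576/27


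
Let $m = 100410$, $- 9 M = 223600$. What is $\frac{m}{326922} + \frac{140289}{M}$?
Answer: $- \frac{65053394687}{12183293200} \approx -5.3396$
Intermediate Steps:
$M = - \frac{223600}{9}$ ($M = \left(- \frac{1}{9}\right) 223600 = - \frac{223600}{9} \approx -24844.0$)
$\frac{m}{326922} + \frac{140289}{M} = \frac{100410}{326922} + \frac{140289}{- \frac{223600}{9}} = 100410 \cdot \frac{1}{326922} + 140289 \left(- \frac{9}{223600}\right) = \frac{16735}{54487} - \frac{1262601}{223600} = - \frac{65053394687}{12183293200}$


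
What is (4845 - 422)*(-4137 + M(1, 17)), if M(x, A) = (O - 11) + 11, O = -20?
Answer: -18386411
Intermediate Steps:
M(x, A) = -20 (M(x, A) = (-20 - 11) + 11 = -31 + 11 = -20)
(4845 - 422)*(-4137 + M(1, 17)) = (4845 - 422)*(-4137 - 20) = 4423*(-4157) = -18386411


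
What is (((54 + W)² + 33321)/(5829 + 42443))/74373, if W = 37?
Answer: 20801/1795066728 ≈ 1.1588e-5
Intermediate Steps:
(((54 + W)² + 33321)/(5829 + 42443))/74373 = (((54 + 37)² + 33321)/(5829 + 42443))/74373 = ((91² + 33321)/48272)*(1/74373) = ((8281 + 33321)*(1/48272))*(1/74373) = (41602*(1/48272))*(1/74373) = (20801/24136)*(1/74373) = 20801/1795066728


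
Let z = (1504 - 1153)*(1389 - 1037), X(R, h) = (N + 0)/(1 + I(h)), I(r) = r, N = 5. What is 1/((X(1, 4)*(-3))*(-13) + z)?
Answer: 1/123591 ≈ 8.0912e-6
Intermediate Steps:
X(R, h) = 5/(1 + h) (X(R, h) = (5 + 0)/(1 + h) = 5/(1 + h))
z = 123552 (z = 351*352 = 123552)
1/((X(1, 4)*(-3))*(-13) + z) = 1/(((5/(1 + 4))*(-3))*(-13) + 123552) = 1/(((5/5)*(-3))*(-13) + 123552) = 1/(((5*(⅕))*(-3))*(-13) + 123552) = 1/((1*(-3))*(-13) + 123552) = 1/(-3*(-13) + 123552) = 1/(39 + 123552) = 1/123591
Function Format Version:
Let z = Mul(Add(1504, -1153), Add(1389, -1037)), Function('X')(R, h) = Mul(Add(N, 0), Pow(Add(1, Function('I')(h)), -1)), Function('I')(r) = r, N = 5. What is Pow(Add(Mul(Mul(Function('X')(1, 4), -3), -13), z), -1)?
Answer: Rational(1, 123591) ≈ 8.0912e-6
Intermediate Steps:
Function('X')(R, h) = Mul(5, Pow(Add(1, h), -1)) (Function('X')(R, h) = Mul(Add(5, 0), Pow(Add(1, h), -1)) = Mul(5, Pow(Add(1, h), -1)))
z = 123552 (z = Mul(351, 352) = 123552)
Pow(Add(Mul(Mul(Function('X')(1, 4), -3), -13), z), -1) = Pow(Add(Mul(Mul(Mul(5, Pow(Add(1, 4), -1)), -3), -13), 123552), -1) = Pow(Add(Mul(Mul(Mul(5, Pow(5, -1)), -3), -13), 123552), -1) = Pow(Add(Mul(Mul(Mul(5, Rational(1, 5)), -3), -13), 123552), -1) = Pow(Add(Mul(Mul(1, -3), -13), 123552), -1) = Pow(Add(Mul(-3, -13), 123552), -1) = Pow(Add(39, 123552), -1) = Pow(123591, -1) = Rational(1, 123591)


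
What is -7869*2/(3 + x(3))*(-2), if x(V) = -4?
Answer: -31476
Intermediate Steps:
-7869*2/(3 + x(3))*(-2) = -7869*2/(3 - 4)*(-2) = -7869*2/(-1)*(-2) = -7869*(-1*2)*(-2) = -(-15738)*(-2) = -7869*4 = -31476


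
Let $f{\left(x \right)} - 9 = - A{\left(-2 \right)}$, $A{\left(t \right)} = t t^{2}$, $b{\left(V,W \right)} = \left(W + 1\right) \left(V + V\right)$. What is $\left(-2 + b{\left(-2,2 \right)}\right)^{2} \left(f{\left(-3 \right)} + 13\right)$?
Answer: $5880$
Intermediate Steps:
$b{\left(V,W \right)} = 2 V \left(1 + W\right)$ ($b{\left(V,W \right)} = \left(1 + W\right) 2 V = 2 V \left(1 + W\right)$)
$A{\left(t \right)} = t^{3}$
$f{\left(x \right)} = 17$ ($f{\left(x \right)} = 9 - \left(-2\right)^{3} = 9 - -8 = 9 + 8 = 17$)
$\left(-2 + b{\left(-2,2 \right)}\right)^{2} \left(f{\left(-3 \right)} + 13\right) = \left(-2 + 2 \left(-2\right) \left(1 + 2\right)\right)^{2} \left(17 + 13\right) = \left(-2 + 2 \left(-2\right) 3\right)^{2} \cdot 30 = \left(-2 - 12\right)^{2} \cdot 30 = \left(-14\right)^{2} \cdot 30 = 196 \cdot 30 = 5880$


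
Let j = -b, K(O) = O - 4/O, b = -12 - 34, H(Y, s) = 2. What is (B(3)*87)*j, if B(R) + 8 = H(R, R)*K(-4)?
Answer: -56028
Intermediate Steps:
b = -46
j = 46 (j = -1*(-46) = 46)
B(R) = -14 (B(R) = -8 + 2*(-4 - 4/(-4)) = -8 + 2*(-4 - 4*(-¼)) = -8 + 2*(-4 + 1) = -8 + 2*(-3) = -8 - 6 = -14)
(B(3)*87)*j = -14*87*46 = -1218*46 = -56028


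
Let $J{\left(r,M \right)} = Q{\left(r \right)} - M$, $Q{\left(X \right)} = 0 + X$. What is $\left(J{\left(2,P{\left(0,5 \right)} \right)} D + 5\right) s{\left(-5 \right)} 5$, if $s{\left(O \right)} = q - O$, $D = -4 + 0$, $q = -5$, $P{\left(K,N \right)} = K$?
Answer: $0$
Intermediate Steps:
$Q{\left(X \right)} = X$
$J{\left(r,M \right)} = r - M$
$D = -4$
$s{\left(O \right)} = -5 - O$
$\left(J{\left(2,P{\left(0,5 \right)} \right)} D + 5\right) s{\left(-5 \right)} 5 = \left(\left(2 - 0\right) \left(-4\right) + 5\right) \left(-5 - -5\right) 5 = \left(\left(2 + 0\right) \left(-4\right) + 5\right) \left(-5 + 5\right) 5 = \left(2 \left(-4\right) + 5\right) 0 \cdot 5 = \left(-8 + 5\right) 0 \cdot 5 = \left(-3\right) 0 \cdot 5 = 0 \cdot 5 = 0$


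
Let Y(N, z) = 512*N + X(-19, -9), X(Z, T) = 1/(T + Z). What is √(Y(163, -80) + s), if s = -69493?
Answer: 361*√21/14 ≈ 118.17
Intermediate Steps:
Y(N, z) = -1/28 + 512*N (Y(N, z) = 512*N + 1/(-9 - 19) = 512*N + 1/(-28) = 512*N - 1/28 = -1/28 + 512*N)
√(Y(163, -80) + s) = √((-1/28 + 512*163) - 69493) = √((-1/28 + 83456) - 69493) = √(2336767/28 - 69493) = √(390963/28) = 361*√21/14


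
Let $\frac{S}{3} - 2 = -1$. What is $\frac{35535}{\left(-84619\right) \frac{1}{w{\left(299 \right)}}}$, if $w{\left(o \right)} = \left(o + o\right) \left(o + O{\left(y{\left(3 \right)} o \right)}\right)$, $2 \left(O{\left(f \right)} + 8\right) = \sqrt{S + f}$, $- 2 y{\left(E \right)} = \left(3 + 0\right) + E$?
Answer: $- \frac{6183729630}{84619} - \frac{10624965 i \sqrt{894}}{84619} \approx -73077.0 - 3754.3 i$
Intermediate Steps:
$S = 3$ ($S = 6 + 3 \left(-1\right) = 6 - 3 = 3$)
$y{\left(E \right)} = - \frac{3}{2} - \frac{E}{2}$ ($y{\left(E \right)} = - \frac{\left(3 + 0\right) + E}{2} = - \frac{3 + E}{2} = - \frac{3}{2} - \frac{E}{2}$)
$O{\left(f \right)} = -8 + \frac{\sqrt{3 + f}}{2}$
$w{\left(o \right)} = 2 o \left(-8 + o + \frac{\sqrt{3 - 3 o}}{2}\right)$ ($w{\left(o \right)} = \left(o + o\right) \left(o + \left(-8 + \frac{\sqrt{3 + \left(- \frac{3}{2} - \frac{3}{2}\right) o}}{2}\right)\right) = 2 o \left(o + \left(-8 + \frac{\sqrt{3 + \left(- \frac{3}{2} - \frac{3}{2}\right) o}}{2}\right)\right) = 2 o \left(o + \left(-8 + \frac{\sqrt{3 - 3 o}}{2}\right)\right) = 2 o \left(-8 + o + \frac{\sqrt{3 - 3 o}}{2}\right)$)
$\frac{35535}{\left(-84619\right) \frac{1}{w{\left(299 \right)}}} = \frac{35535}{\left(-84619\right) \frac{1}{299 \left(-16 + \sqrt{3 - 897} + 2 \cdot 299\right)}} = \frac{35535}{\left(-84619\right) \frac{1}{299 \left(-16 + \sqrt{3 - 897} + 598\right)}} = \frac{35535}{\left(-84619\right) \frac{1}{299 \left(-16 + \sqrt{-894} + 598\right)}} = \frac{35535}{\left(-84619\right) \frac{1}{299 \left(-16 + i \sqrt{894} + 598\right)}} = \frac{35535}{\left(-84619\right) \frac{1}{299 \left(582 + i \sqrt{894}\right)}} = \frac{35535}{\left(-84619\right) \frac{1}{174018 + 299 i \sqrt{894}}} = 35535 \left(- \frac{174018}{84619} - \frac{299 i \sqrt{894}}{84619}\right) = - \frac{6183729630}{84619} - \frac{10624965 i \sqrt{894}}{84619}$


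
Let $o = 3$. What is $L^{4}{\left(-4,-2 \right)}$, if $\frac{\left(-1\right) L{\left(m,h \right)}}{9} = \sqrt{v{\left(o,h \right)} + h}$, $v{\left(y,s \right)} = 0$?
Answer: $26244$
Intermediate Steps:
$L{\left(m,h \right)} = - 9 \sqrt{h}$ ($L{\left(m,h \right)} = - 9 \sqrt{0 + h} = - 9 \sqrt{h}$)
$L^{4}{\left(-4,-2 \right)} = \left(- 9 \sqrt{-2}\right)^{4} = \left(- 9 i \sqrt{2}\right)^{4} = 26244$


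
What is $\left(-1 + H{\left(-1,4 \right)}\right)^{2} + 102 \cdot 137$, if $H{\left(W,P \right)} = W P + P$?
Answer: $13975$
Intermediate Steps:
$H{\left(W,P \right)} = P + P W$ ($H{\left(W,P \right)} = P W + P = P + P W$)
$\left(-1 + H{\left(-1,4 \right)}\right)^{2} + 102 \cdot 137 = \left(-1 + 4 \left(1 - 1\right)\right)^{2} + 102 \cdot 137 = \left(-1 + 4 \cdot 0\right)^{2} + 13974 = \left(-1 + 0\right)^{2} + 13974 = \left(-1\right)^{2} + 13974 = 1 + 13974 = 13975$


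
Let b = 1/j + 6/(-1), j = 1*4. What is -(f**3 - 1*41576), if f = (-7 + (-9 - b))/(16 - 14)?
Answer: 21355833/512 ≈ 41711.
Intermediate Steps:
j = 4
b = -23/4 (b = 1/4 + 6/(-1) = 1*(1/4) + 6*(-1) = 1/4 - 6 = -23/4 ≈ -5.7500)
f = -41/8 (f = (-7 + (-9 - 1*(-23/4)))/(16 - 14) = (-7 + (-9 + 23/4))/2 = (-7 - 13/4)*(1/2) = -41/4*1/2 = -41/8 ≈ -5.1250)
-(f**3 - 1*41576) = -((-41/8)**3 - 1*41576) = -(-68921/512 - 41576) = -1*(-21355833/512) = 21355833/512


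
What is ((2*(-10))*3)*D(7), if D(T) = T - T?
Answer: 0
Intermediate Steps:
D(T) = 0
((2*(-10))*3)*D(7) = ((2*(-10))*3)*0 = -20*3*0 = -60*0 = 0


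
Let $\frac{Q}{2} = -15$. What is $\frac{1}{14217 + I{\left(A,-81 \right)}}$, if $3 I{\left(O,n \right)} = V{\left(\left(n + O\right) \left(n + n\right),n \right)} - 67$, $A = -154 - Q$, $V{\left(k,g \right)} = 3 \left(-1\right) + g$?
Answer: $\frac{3}{42500} \approx 7.0588 \cdot 10^{-5}$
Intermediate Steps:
$Q = -30$ ($Q = 2 \left(-15\right) = -30$)
$V{\left(k,g \right)} = -3 + g$
$A = -124$ ($A = -154 - -30 = -154 + 30 = -124$)
$I{\left(O,n \right)} = - \frac{70}{3} + \frac{n}{3}$ ($I{\left(O,n \right)} = \frac{\left(-3 + n\right) - 67}{3} = \frac{-70 + n}{3} = - \frac{70}{3} + \frac{n}{3}$)
$\frac{1}{14217 + I{\left(A,-81 \right)}} = \frac{1}{14217 + \left(- \frac{70}{3} + \frac{1}{3} \left(-81\right)\right)} = \frac{1}{14217 - \frac{151}{3}} = \frac{1}{\frac{42500}{3}} = \frac{3}{42500}$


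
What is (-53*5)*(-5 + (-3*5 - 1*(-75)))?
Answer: -14575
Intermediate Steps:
(-53*5)*(-5 + (-3*5 - 1*(-75))) = -265*(-5 + (-15 + 75)) = -265*(-5 + 60) = -265*55 = -14575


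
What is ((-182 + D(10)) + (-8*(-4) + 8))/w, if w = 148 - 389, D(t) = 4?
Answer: 138/241 ≈ 0.57261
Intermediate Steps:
w = -241
((-182 + D(10)) + (-8*(-4) + 8))/w = ((-182 + 4) + (-8*(-4) + 8))/(-241) = (-178 + (32 + 8))*(-1/241) = (-178 + 40)*(-1/241) = -138*(-1/241) = 138/241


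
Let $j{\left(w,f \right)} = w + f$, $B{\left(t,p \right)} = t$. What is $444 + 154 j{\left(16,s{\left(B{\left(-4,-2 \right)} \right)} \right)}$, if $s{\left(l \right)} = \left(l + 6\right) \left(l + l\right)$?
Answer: $444$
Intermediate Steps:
$s{\left(l \right)} = 2 l \left(6 + l\right)$ ($s{\left(l \right)} = \left(6 + l\right) 2 l = 2 l \left(6 + l\right)$)
$j{\left(w,f \right)} = f + w$
$444 + 154 j{\left(16,s{\left(B{\left(-4,-2 \right)} \right)} \right)} = 444 + 154 \left(2 \left(-4\right) \left(6 - 4\right) + 16\right) = 444 + 154 \left(2 \left(-4\right) 2 + 16\right) = 444 + 154 \left(-16 + 16\right) = 444 + 154 \cdot 0 = 444 + 0 = 444$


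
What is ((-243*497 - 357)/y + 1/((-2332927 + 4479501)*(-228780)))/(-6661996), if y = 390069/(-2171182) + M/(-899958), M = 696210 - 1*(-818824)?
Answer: -1660461837260550043092298481/170147880451144952589338756640 ≈ -0.0097589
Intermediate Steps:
M = 1515034 (M = 696210 + 818824 = 1515034)
y = -1820230133645/976986305178 (y = 390069/(-2171182) + 1515034/(-899958) = 390069*(-1/2171182) + 1515034*(-1/899958) = -390069/2171182 - 757517/449979 = -1820230133645/976986305178 ≈ -1.8631)
((-243*497 - 357)/y + 1/((-2332927 + 4479501)*(-228780)))/(-6661996) = ((-243*497 - 357)/(-1820230133645/976986305178) + 1/((-2332927 + 4479501)*(-228780)))/(-6661996) = ((-120771 - 357)*(-976986305178/1820230133645) - 1/228780/2146574)*(-1/6661996) = (-121128*(-976986305178/1820230133645) + (1/2146574)*(-1/228780))*(-1/6661996) = (16905771024800112/260032876235 - 1/491093199720)*(-1/6661996) = (1660461837260550043092298481/25540075444528179330840)*(-1/6661996) = -1660461837260550043092298481/170147880451144952589338756640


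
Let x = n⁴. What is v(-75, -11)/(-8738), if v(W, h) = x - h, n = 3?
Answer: -46/4369 ≈ -0.010529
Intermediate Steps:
x = 81 (x = 3⁴ = 81)
v(W, h) = 81 - h
v(-75, -11)/(-8738) = (81 - 1*(-11))/(-8738) = (81 + 11)*(-1/8738) = 92*(-1/8738) = -46/4369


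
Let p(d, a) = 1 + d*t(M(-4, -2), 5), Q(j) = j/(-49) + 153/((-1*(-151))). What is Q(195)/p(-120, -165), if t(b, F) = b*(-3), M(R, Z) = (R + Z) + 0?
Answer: 21948/15974441 ≈ 0.0013739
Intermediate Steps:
M(R, Z) = R + Z
Q(j) = 153/151 - j/49 (Q(j) = j*(-1/49) + 153/151 = -j/49 + 153*(1/151) = -j/49 + 153/151 = 153/151 - j/49)
t(b, F) = -3*b
p(d, a) = 1 + 18*d (p(d, a) = 1 + d*(-3*(-4 - 2)) = 1 + d*(-3*(-6)) = 1 + d*18 = 1 + 18*d)
Q(195)/p(-120, -165) = (153/151 - 1/49*195)/(1 + 18*(-120)) = (153/151 - 195/49)/(1 - 2160) = -21948/7399/(-2159) = -21948/7399*(-1/2159) = 21948/15974441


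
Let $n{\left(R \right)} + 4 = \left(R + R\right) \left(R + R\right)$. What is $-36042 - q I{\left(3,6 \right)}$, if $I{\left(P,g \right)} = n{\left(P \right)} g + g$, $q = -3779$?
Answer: $712200$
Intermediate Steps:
$n{\left(R \right)} = -4 + 4 R^{2}$ ($n{\left(R \right)} = -4 + \left(R + R\right) \left(R + R\right) = -4 + 2 R 2 R = -4 + 4 R^{2}$)
$I{\left(P,g \right)} = g + g \left(-4 + 4 P^{2}\right)$ ($I{\left(P,g \right)} = \left(-4 + 4 P^{2}\right) g + g = g \left(-4 + 4 P^{2}\right) + g = g + g \left(-4 + 4 P^{2}\right)$)
$-36042 - q I{\left(3,6 \right)} = -36042 - - 3779 \cdot 6 \left(-3 + 4 \cdot 3^{2}\right) = -36042 - - 3779 \cdot 6 \left(-3 + 4 \cdot 9\right) = -36042 - - 3779 \cdot 6 \left(-3 + 36\right) = -36042 - - 3779 \cdot 6 \cdot 33 = -36042 - \left(-3779\right) 198 = -36042 - -748242 = -36042 + 748242 = 712200$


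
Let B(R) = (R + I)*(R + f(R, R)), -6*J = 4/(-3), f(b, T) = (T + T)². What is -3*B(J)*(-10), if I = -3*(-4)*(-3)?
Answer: -109480/243 ≈ -450.54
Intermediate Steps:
f(b, T) = 4*T² (f(b, T) = (2*T)² = 4*T²)
J = 2/9 (J = -2/(3*(-3)) = -2*(-1)/(3*3) = -⅙*(-4/3) = 2/9 ≈ 0.22222)
I = -36 (I = 12*(-3) = -36)
B(R) = (-36 + R)*(R + 4*R²) (B(R) = (R - 36)*(R + 4*R²) = (-36 + R)*(R + 4*R²))
-3*B(J)*(-10) = -2*(-36 - 143*2/9 + 4*(2/9)²)/3*(-10) = -2*(-36 - 286/9 + 4*(4/81))/3*(-10) = -2*(-36 - 286/9 + 16/81)/3*(-10) = -2*(-5474)/(3*81)*(-10) = -3*(-10948/729)*(-10) = (10948/243)*(-10) = -109480/243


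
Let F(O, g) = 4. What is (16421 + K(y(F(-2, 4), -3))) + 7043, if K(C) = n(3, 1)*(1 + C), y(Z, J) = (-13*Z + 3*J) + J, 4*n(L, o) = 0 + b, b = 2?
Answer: 46865/2 ≈ 23433.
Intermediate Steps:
n(L, o) = 1/2 (n(L, o) = (0 + 2)/4 = (1/4)*2 = 1/2)
y(Z, J) = -13*Z + 4*J
K(C) = 1/2 + C/2 (K(C) = (1 + C)/2 = 1/2 + C/2)
(16421 + K(y(F(-2, 4), -3))) + 7043 = (16421 + (1/2 + (-13*4 + 4*(-3))/2)) + 7043 = (16421 + (1/2 + (-52 - 12)/2)) + 7043 = (16421 + (1/2 + (1/2)*(-64))) + 7043 = (16421 + (1/2 - 32)) + 7043 = (16421 - 63/2) + 7043 = 32779/2 + 7043 = 46865/2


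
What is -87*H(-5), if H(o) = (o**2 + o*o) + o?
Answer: -3915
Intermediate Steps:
H(o) = o + 2*o**2 (H(o) = (o**2 + o**2) + o = 2*o**2 + o = o + 2*o**2)
-87*H(-5) = -(-435)*(1 + 2*(-5)) = -(-435)*(1 - 10) = -(-435)*(-9) = -87*45 = -3915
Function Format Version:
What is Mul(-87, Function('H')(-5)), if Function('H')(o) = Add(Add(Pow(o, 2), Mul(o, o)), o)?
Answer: -3915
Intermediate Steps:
Function('H')(o) = Add(o, Mul(2, Pow(o, 2))) (Function('H')(o) = Add(Add(Pow(o, 2), Pow(o, 2)), o) = Add(Mul(2, Pow(o, 2)), o) = Add(o, Mul(2, Pow(o, 2))))
Mul(-87, Function('H')(-5)) = Mul(-87, Mul(-5, Add(1, Mul(2, -5)))) = Mul(-87, Mul(-5, Add(1, -10))) = Mul(-87, Mul(-5, -9)) = Mul(-87, 45) = -3915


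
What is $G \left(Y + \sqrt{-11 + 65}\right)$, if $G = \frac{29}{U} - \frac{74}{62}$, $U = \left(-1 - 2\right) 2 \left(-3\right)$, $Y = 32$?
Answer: $\frac{3728}{279} + \frac{233 \sqrt{6}}{186} \approx 16.43$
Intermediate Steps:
$U = 18$ ($U = \left(-3\right) \left(-6\right) = 18$)
$G = \frac{233}{558}$ ($G = \frac{29}{18} - \frac{74}{62} = 29 \cdot \frac{1}{18} - \frac{37}{31} = \frac{29}{18} - \frac{37}{31} = \frac{233}{558} \approx 0.41756$)
$G \left(Y + \sqrt{-11 + 65}\right) = \frac{233 \left(32 + \sqrt{-11 + 65}\right)}{558} = \frac{233 \left(32 + \sqrt{54}\right)}{558} = \frac{233 \left(32 + 3 \sqrt{6}\right)}{558} = \frac{3728}{279} + \frac{233 \sqrt{6}}{186}$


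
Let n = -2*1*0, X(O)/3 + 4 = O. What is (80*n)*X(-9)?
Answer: 0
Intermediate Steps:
X(O) = -12 + 3*O
n = 0 (n = -2*0 = 0)
(80*n)*X(-9) = (80*0)*(-12 + 3*(-9)) = 0*(-12 - 27) = 0*(-39) = 0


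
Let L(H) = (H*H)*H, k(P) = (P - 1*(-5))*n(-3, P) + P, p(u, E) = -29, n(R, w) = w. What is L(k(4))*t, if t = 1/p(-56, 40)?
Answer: -64000/29 ≈ -2206.9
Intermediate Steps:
k(P) = P + P*(5 + P) (k(P) = (P - 1*(-5))*P + P = (P + 5)*P + P = (5 + P)*P + P = P*(5 + P) + P = P + P*(5 + P))
t = -1/29 (t = 1/(-29) = -1/29 ≈ -0.034483)
L(H) = H**3 (L(H) = H**2*H = H**3)
L(k(4))*t = (4*(6 + 4))**3*(-1/29) = (4*10)**3*(-1/29) = 40**3*(-1/29) = 64000*(-1/29) = -64000/29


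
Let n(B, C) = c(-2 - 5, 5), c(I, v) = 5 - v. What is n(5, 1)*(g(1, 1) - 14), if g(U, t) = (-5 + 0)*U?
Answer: 0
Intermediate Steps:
g(U, t) = -5*U
n(B, C) = 0 (n(B, C) = 5 - 1*5 = 5 - 5 = 0)
n(5, 1)*(g(1, 1) - 14) = 0*(-5*1 - 14) = 0*(-5 - 14) = 0*(-19) = 0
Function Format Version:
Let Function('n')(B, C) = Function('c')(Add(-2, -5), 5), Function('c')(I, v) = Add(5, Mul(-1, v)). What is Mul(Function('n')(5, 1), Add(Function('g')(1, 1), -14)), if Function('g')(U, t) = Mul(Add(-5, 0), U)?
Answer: 0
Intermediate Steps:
Function('g')(U, t) = Mul(-5, U)
Function('n')(B, C) = 0 (Function('n')(B, C) = Add(5, Mul(-1, 5)) = Add(5, -5) = 0)
Mul(Function('n')(5, 1), Add(Function('g')(1, 1), -14)) = Mul(0, Add(Mul(-5, 1), -14)) = Mul(0, Add(-5, -14)) = Mul(0, -19) = 0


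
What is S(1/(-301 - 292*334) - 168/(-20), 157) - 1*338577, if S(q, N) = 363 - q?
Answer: -334945024939/990310 ≈ -3.3822e+5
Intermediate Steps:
S(1/(-301 - 292*334) - 168/(-20), 157) - 1*338577 = (363 - (1/(-301 - 292*334) - 168/(-20))) - 1*338577 = (363 - ((1/334)/(-593) - 168*(-1/20))) - 338577 = (363 - (-1/593*1/334 + 42/5)) - 338577 = (363 - (-1/198062 + 42/5)) - 338577 = (363 - 1*8318599/990310) - 338577 = (363 - 8318599/990310) - 338577 = 351163931/990310 - 338577 = -334945024939/990310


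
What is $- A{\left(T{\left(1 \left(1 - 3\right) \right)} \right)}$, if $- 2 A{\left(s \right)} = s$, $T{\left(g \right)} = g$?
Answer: $-1$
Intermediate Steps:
$A{\left(s \right)} = - \frac{s}{2}$
$- A{\left(T{\left(1 \left(1 - 3\right) \right)} \right)} = - \frac{\left(-1\right) 1 \left(1 - 3\right)}{2} = - \frac{\left(-1\right) 1 \left(-2\right)}{2} = - \frac{\left(-1\right) \left(-2\right)}{2} = \left(-1\right) 1 = -1$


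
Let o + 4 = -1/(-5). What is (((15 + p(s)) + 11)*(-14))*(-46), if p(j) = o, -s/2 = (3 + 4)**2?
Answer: 71484/5 ≈ 14297.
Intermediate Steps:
o = -19/5 (o = -4 - 1/(-5) = -4 - 1*(-1/5) = -4 + 1/5 = -19/5 ≈ -3.8000)
s = -98 (s = -2*(3 + 4)**2 = -2*7**2 = -2*49 = -98)
p(j) = -19/5
(((15 + p(s)) + 11)*(-14))*(-46) = (((15 - 19/5) + 11)*(-14))*(-46) = ((56/5 + 11)*(-14))*(-46) = ((111/5)*(-14))*(-46) = -1554/5*(-46) = 71484/5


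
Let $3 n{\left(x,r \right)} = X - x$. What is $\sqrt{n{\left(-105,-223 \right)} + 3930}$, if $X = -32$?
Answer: $\frac{\sqrt{35589}}{3} \approx 62.883$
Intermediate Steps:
$n{\left(x,r \right)} = - \frac{32}{3} - \frac{x}{3}$ ($n{\left(x,r \right)} = \frac{-32 - x}{3} = - \frac{32}{3} - \frac{x}{3}$)
$\sqrt{n{\left(-105,-223 \right)} + 3930} = \sqrt{\left(- \frac{32}{3} - -35\right) + 3930} = \sqrt{\left(- \frac{32}{3} + 35\right) + 3930} = \sqrt{\frac{73}{3} + 3930} = \sqrt{\frac{11863}{3}} = \frac{\sqrt{35589}}{3}$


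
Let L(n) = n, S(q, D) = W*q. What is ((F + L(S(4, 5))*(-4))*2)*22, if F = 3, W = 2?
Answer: -1276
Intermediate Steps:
S(q, D) = 2*q
((F + L(S(4, 5))*(-4))*2)*22 = ((3 + (2*4)*(-4))*2)*22 = ((3 + 8*(-4))*2)*22 = ((3 - 32)*2)*22 = -29*2*22 = -58*22 = -1276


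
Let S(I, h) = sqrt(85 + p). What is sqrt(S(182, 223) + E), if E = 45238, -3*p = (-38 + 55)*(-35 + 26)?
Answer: sqrt(45238 + 2*sqrt(34)) ≈ 212.72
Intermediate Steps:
p = 51 (p = -(-38 + 55)*(-35 + 26)/3 = -17*(-9)/3 = -1/3*(-153) = 51)
S(I, h) = 2*sqrt(34) (S(I, h) = sqrt(85 + 51) = sqrt(136) = 2*sqrt(34))
sqrt(S(182, 223) + E) = sqrt(2*sqrt(34) + 45238) = sqrt(45238 + 2*sqrt(34))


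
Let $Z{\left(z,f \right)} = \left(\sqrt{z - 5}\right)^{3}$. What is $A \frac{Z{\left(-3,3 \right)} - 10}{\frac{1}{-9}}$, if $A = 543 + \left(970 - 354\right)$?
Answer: $104310 + 166896 i \sqrt{2} \approx 1.0431 \cdot 10^{5} + 2.3603 \cdot 10^{5} i$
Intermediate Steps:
$Z{\left(z,f \right)} = \left(-5 + z\right)^{\frac{3}{2}}$ ($Z{\left(z,f \right)} = \left(\sqrt{-5 + z}\right)^{3} = \left(-5 + z\right)^{\frac{3}{2}}$)
$A = 1159$ ($A = 543 + 616 = 1159$)
$A \frac{Z{\left(-3,3 \right)} - 10}{\frac{1}{-9}} = 1159 \frac{\left(-5 - 3\right)^{\frac{3}{2}} - 10}{\frac{1}{-9}} = 1159 \frac{\left(-8\right)^{\frac{3}{2}} - 10}{- \frac{1}{9}} = 1159 \left(- 16 i \sqrt{2} - 10\right) \left(-9\right) = 1159 \left(-10 - 16 i \sqrt{2}\right) \left(-9\right) = 1159 \left(90 + 144 i \sqrt{2}\right) = 104310 + 166896 i \sqrt{2}$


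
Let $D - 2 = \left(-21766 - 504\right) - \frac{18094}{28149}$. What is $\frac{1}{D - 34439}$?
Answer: $- \frac{28149}{1596263437} \approx -1.7634 \cdot 10^{-5}$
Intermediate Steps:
$D = - \frac{626840026}{28149}$ ($D = 2 - \left(22270 + \frac{18094}{28149}\right) = 2 - \frac{626896324}{28149} = - \frac{626840026}{28149} \approx -22269.0$)
$\frac{1}{D - 34439} = \frac{1}{- \frac{626840026}{28149} - 34439} = \frac{1}{- \frac{1596263437}{28149}} = - \frac{28149}{1596263437}$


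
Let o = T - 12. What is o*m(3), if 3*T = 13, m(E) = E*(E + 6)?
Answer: -207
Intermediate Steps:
m(E) = E*(6 + E)
T = 13/3 (T = (⅓)*13 = 13/3 ≈ 4.3333)
o = -23/3 (o = 13/3 - 12 = -23/3 ≈ -7.6667)
o*m(3) = -23*(6 + 3) = -23*9 = -23/3*27 = -207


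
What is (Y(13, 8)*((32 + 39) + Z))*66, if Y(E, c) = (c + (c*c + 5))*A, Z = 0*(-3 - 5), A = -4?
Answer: -1443288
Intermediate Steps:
Z = 0 (Z = 0*(-8) = 0)
Y(E, c) = -20 - 4*c - 4*c**2 (Y(E, c) = (c + (c*c + 5))*(-4) = (c + (c**2 + 5))*(-4) = (c + (5 + c**2))*(-4) = (5 + c + c**2)*(-4) = -20 - 4*c - 4*c**2)
(Y(13, 8)*((32 + 39) + Z))*66 = ((-20 - 4*8 - 4*8**2)*((32 + 39) + 0))*66 = ((-20 - 32 - 4*64)*(71 + 0))*66 = ((-20 - 32 - 256)*71)*66 = -308*71*66 = -21868*66 = -1443288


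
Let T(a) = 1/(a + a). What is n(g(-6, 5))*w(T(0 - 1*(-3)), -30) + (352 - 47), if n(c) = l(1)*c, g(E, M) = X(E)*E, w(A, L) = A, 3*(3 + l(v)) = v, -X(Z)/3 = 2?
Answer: 289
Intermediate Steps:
X(Z) = -6 (X(Z) = -3*2 = -6)
l(v) = -3 + v/3
T(a) = 1/(2*a)
g(E, M) = -6*E
n(c) = -8*c/3 (n(c) = (-3 + (⅓)*1)*c = (-3 + ⅓)*c = -8*c/3)
n(g(-6, 5))*w(T(0 - 1*(-3)), -30) + (352 - 47) = (-(-16)*(-6))*(1/(2*(0 - 1*(-3)))) + (352 - 47) = (-8/3*36)*(1/(2*(0 + 3))) + 305 = -48/3 + 305 = -96*⅙ + 305 = -16 + 305 = 289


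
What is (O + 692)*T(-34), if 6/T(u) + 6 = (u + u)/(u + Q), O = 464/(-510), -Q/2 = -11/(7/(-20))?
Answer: -29870646/38165 ≈ -782.67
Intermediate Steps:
Q = -440/7 (Q = -(-22)/(7/(-20)) = -(-22)/(7*(-1/20)) = -(-22)/(-7/20) = -(-22)*(-20)/7 = -2*220/7 = -440/7 ≈ -62.857)
O = -232/255 (O = 464*(-1/510) = -232/255 ≈ -0.90980)
T(u) = 6/(-6 + 2*u/(-440/7 + u)) (T(u) = 6/(-6 + (u + u)/(u - 440/7)) = 6/(-6 + (2*u)/(-440/7 + u)) = 6/(-6 + 2*u/(-440/7 + u)))
(O + 692)*T(-34) = (-232/255 + 692)*(3*(440 - 7*(-34))/(2*(-660 + 7*(-34)))) = 176228*(3*(440 + 238)/(2*(-660 - 238)))/255 = 176228*((3/2)*678/(-898))/255 = 176228*((3/2)*(-1/898)*678)/255 = (176228/255)*(-1017/898) = -29870646/38165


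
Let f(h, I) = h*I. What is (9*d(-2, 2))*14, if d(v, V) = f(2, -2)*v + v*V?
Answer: 504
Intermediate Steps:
f(h, I) = I*h
d(v, V) = -4*v + V*v (d(v, V) = (-2*2)*v + v*V = -4*v + V*v)
(9*d(-2, 2))*14 = (9*(-2*(-4 + 2)))*14 = (9*(-2*(-2)))*14 = (9*4)*14 = 36*14 = 504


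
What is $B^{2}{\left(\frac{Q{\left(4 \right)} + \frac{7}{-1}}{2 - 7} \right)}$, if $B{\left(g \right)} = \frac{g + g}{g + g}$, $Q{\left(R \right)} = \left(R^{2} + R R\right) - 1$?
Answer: $1$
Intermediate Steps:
$Q{\left(R \right)} = -1 + 2 R^{2}$ ($Q{\left(R \right)} = \left(R^{2} + R^{2}\right) - 1 = 2 R^{2} - 1 = -1 + 2 R^{2}$)
$B{\left(g \right)} = 1$ ($B{\left(g \right)} = \frac{2 g}{2 g} = 2 g \frac{1}{2 g} = 1$)
$B^{2}{\left(\frac{Q{\left(4 \right)} + \frac{7}{-1}}{2 - 7} \right)} = 1^{2} = 1$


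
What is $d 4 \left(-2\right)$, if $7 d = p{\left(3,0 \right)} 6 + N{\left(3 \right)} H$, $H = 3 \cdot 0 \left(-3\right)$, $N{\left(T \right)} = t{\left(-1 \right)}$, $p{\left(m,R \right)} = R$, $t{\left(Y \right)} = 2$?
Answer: $0$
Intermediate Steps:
$N{\left(T \right)} = 2$
$H = 0$ ($H = 0 \left(-3\right) = 0$)
$d = 0$ ($d = \frac{0 \cdot 6 + 2 \cdot 0}{7} = \frac{0 + 0}{7} = \frac{1}{7} \cdot 0 = 0$)
$d 4 \left(-2\right) = 0 \cdot 4 \left(-2\right) = 0 \left(-2\right) = 0$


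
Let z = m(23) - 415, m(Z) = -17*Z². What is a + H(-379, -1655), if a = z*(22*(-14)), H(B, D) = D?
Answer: 2896009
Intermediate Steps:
z = -9408 (z = -17*23² - 415 = -17*529 - 415 = -8993 - 415 = -9408)
a = 2897664 (a = -206976*(-14) = -9408*(-308) = 2897664)
a + H(-379, -1655) = 2897664 - 1655 = 2896009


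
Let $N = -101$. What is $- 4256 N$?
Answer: $429856$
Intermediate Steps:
$- 4256 N = \left(-4256\right) \left(-101\right) = 429856$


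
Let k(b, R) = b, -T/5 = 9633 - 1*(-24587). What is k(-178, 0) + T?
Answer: -171278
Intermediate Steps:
T = -171100 (T = -5*(9633 - 1*(-24587)) = -5*(9633 + 24587) = -5*34220 = -171100)
k(-178, 0) + T = -178 - 171100 = -171278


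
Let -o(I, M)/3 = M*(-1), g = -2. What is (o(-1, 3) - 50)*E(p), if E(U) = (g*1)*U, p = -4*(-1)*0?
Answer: 0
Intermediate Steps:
p = 0 (p = 4*0 = 0)
o(I, M) = 3*M (o(I, M) = -3*M*(-1) = -(-3)*M = 3*M)
E(U) = -2*U (E(U) = (-2*1)*U = -2*U)
(o(-1, 3) - 50)*E(p) = (3*3 - 50)*(-2*0) = (9 - 50)*0 = -41*0 = 0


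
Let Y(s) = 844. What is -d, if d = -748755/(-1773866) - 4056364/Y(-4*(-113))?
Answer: 1798703558501/374285726 ≈ 4805.7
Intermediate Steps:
d = -1798703558501/374285726 (d = -748755/(-1773866) - 4056364/844 = -748755*(-1/1773866) - 4056364*1/844 = 748755/1773866 - 1014091/211 = -1798703558501/374285726 ≈ -4805.7)
-d = -1*(-1798703558501/374285726) = 1798703558501/374285726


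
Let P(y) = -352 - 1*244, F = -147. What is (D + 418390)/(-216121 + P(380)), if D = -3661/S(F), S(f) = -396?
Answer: -165686101/85819932 ≈ -1.9306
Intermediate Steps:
P(y) = -596 (P(y) = -352 - 244 = -596)
D = 3661/396 (D = -3661/(-396) = -3661*(-1/396) = 3661/396 ≈ 9.2449)
(D + 418390)/(-216121 + P(380)) = (3661/396 + 418390)/(-216121 - 596) = (165686101/396)/(-216717) = (165686101/396)*(-1/216717) = -165686101/85819932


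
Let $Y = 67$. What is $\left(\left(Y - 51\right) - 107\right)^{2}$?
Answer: $8281$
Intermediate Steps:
$\left(\left(Y - 51\right) - 107\right)^{2} = \left(\left(67 - 51\right) - 107\right)^{2} = \left(16 - 107\right)^{2} = \left(-91\right)^{2} = 8281$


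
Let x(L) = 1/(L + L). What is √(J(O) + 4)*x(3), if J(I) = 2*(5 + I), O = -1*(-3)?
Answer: √5/3 ≈ 0.74536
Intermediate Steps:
O = 3
J(I) = 10 + 2*I
x(L) = 1/(2*L)
√(J(O) + 4)*x(3) = √((10 + 2*3) + 4)*((½)/3) = √((10 + 6) + 4)*((½)*(⅓)) = √(16 + 4)*(⅙) = √20*(⅙) = (2*√5)*(⅙) = √5/3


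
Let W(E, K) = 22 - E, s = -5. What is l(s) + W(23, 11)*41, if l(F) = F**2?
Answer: -16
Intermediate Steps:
l(s) + W(23, 11)*41 = (-5)**2 + (22 - 1*23)*41 = 25 + (22 - 23)*41 = 25 - 1*41 = 25 - 41 = -16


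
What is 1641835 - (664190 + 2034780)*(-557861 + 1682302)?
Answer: -3034830883935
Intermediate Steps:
1641835 - (664190 + 2034780)*(-557861 + 1682302) = 1641835 - 2698970*1124441 = 1641835 - 1*3034832525770 = 1641835 - 3034832525770 = -3034830883935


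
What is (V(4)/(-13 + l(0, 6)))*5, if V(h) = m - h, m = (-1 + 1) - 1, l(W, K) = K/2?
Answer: 5/2 ≈ 2.5000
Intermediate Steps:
l(W, K) = K/2 (l(W, K) = K*(½) = K/2)
m = -1 (m = 0 - 1 = -1)
V(h) = -1 - h
(V(4)/(-13 + l(0, 6)))*5 = ((-1 - 1*4)/(-13 + (½)*6))*5 = ((-1 - 4)/(-13 + 3))*5 = -5/(-10)*5 = -5*(-⅒)*5 = (½)*5 = 5/2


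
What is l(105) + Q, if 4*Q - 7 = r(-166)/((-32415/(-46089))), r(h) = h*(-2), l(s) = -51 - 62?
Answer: 292291/43220 ≈ 6.7629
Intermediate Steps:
l(s) = -113
r(h) = -2*h
Q = 5176151/43220 (Q = 7/4 + ((-2*(-166))/((-32415/(-46089))))/4 = 7/4 + (332/((-32415*(-1/46089))))/4 = 7/4 + (332/(10805/15363))/4 = 7/4 + (332*(15363/10805))/4 = 7/4 + (¼)*(5100516/10805) = 7/4 + 1275129/10805 = 5176151/43220 ≈ 119.76)
l(105) + Q = -113 + 5176151/43220 = 292291/43220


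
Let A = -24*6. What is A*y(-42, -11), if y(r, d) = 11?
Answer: -1584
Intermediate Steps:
A = -144
A*y(-42, -11) = -144*11 = -1584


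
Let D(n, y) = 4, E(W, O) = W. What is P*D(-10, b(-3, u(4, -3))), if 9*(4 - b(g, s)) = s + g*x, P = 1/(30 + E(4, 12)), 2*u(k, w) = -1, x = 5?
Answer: 2/17 ≈ 0.11765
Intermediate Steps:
u(k, w) = -1/2 (u(k, w) = (1/2)*(-1) = -1/2)
P = 1/34 (P = 1/(30 + 4) = 1/34 ≈ 0.029412)
b(g, s) = 4 - 5*g/9 - s/9 (b(g, s) = 4 - (s + g*5)/9 = 4 - (s + 5*g)/9 = 4 + (-5*g/9 - s/9) = 4 - 5*g/9 - s/9)
P*D(-10, b(-3, u(4, -3))) = (1/34)*4 = 2/17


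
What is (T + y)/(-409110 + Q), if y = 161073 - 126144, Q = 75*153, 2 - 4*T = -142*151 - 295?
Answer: -659/6492 ≈ -0.10151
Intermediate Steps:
T = 21739/4 (T = ½ - (-142*151 - 295)/4 = ½ - (-21442 - 295)/4 = ½ - ¼*(-21737) = ½ + 21737/4 = 21739/4 ≈ 5434.8)
Q = 11475
y = 34929
(T + y)/(-409110 + Q) = (21739/4 + 34929)/(-409110 + 11475) = (161455/4)/(-397635) = (161455/4)*(-1/397635) = -659/6492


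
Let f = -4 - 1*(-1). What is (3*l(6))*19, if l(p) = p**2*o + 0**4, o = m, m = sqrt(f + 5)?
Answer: 2052*sqrt(2) ≈ 2902.0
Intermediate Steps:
f = -3 (f = -4 + 1 = -3)
m = sqrt(2) (m = sqrt(-3 + 5) = sqrt(2) ≈ 1.4142)
o = sqrt(2) ≈ 1.4142
l(p) = sqrt(2)*p**2 (l(p) = p**2*sqrt(2) + 0**4 = sqrt(2)*p**2 + 0 = sqrt(2)*p**2)
(3*l(6))*19 = (3*(sqrt(2)*6**2))*19 = (3*(sqrt(2)*36))*19 = (3*(36*sqrt(2)))*19 = (108*sqrt(2))*19 = 2052*sqrt(2)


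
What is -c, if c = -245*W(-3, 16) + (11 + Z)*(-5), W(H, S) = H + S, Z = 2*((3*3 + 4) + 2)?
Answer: 3390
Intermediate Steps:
Z = 30 (Z = 2*((9 + 4) + 2) = 2*(13 + 2) = 2*15 = 30)
c = -3390 (c = -245*(-3 + 16) + (11 + 30)*(-5) = -245*13 + 41*(-5) = -3185 - 205 = -3390)
-c = -1*(-3390) = 3390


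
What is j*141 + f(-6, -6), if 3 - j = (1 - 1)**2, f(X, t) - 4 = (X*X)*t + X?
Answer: 205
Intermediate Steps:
f(X, t) = 4 + X + t*X**2 (f(X, t) = 4 + ((X*X)*t + X) = 4 + (X**2*t + X) = 4 + (t*X**2 + X) = 4 + (X + t*X**2) = 4 + X + t*X**2)
j = 3 (j = 3 - (1 - 1)**2 = 3 - 1*0**2 = 3 - 1*0 = 3 + 0 = 3)
j*141 + f(-6, -6) = 3*141 + (4 - 6 - 6*(-6)**2) = 423 + (4 - 6 - 6*36) = 423 + (4 - 6 - 216) = 423 - 218 = 205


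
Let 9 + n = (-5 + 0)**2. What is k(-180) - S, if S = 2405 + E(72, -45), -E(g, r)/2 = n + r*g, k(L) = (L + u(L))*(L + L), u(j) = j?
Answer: 120747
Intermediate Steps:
n = 16 (n = -9 + (-5 + 0)**2 = -9 + (-5)**2 = -9 + 25 = 16)
k(L) = 4*L**2 (k(L) = (L + L)*(L + L) = (2*L)*(2*L) = 4*L**2)
E(g, r) = -32 - 2*g*r (E(g, r) = -2*(16 + r*g) = -2*(16 + g*r) = -32 - 2*g*r)
S = 8853 (S = 2405 + (-32 - 2*72*(-45)) = 2405 + (-32 + 6480) = 2405 + 6448 = 8853)
k(-180) - S = 4*(-180)**2 - 1*8853 = 4*32400 - 8853 = 129600 - 8853 = 120747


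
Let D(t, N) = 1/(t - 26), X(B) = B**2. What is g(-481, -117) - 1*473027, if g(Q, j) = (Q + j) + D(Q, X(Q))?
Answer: -240127876/507 ≈ -4.7363e+5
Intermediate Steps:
D(t, N) = 1/(-26 + t)
g(Q, j) = Q + j + 1/(-26 + Q) (g(Q, j) = (Q + j) + 1/(-26 + Q) = Q + j + 1/(-26 + Q))
g(-481, -117) - 1*473027 = (1 + (-26 - 481)*(-481 - 117))/(-26 - 481) - 1*473027 = (1 - 507*(-598))/(-507) - 473027 = -(1 + 303186)/507 - 473027 = -1/507*303187 - 473027 = -303187/507 - 473027 = -240127876/507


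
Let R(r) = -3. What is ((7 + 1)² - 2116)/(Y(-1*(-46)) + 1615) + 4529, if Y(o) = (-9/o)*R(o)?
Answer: 336487301/74317 ≈ 4527.7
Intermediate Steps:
Y(o) = 27/o (Y(o) = -9/o*(-3) = 27/o)
((7 + 1)² - 2116)/(Y(-1*(-46)) + 1615) + 4529 = ((7 + 1)² - 2116)/(27/((-1*(-46))) + 1615) + 4529 = (8² - 2116)/(27/46 + 1615) + 4529 = (64 - 2116)/(27*(1/46) + 1615) + 4529 = -2052/(27/46 + 1615) + 4529 = -2052/74317/46 + 4529 = -2052*46/74317 + 4529 = -94392/74317 + 4529 = 336487301/74317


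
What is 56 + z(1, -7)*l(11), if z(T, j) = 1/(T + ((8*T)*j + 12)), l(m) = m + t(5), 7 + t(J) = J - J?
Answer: 2404/43 ≈ 55.907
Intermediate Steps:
t(J) = -7 (t(J) = -7 + (J - J) = -7 + 0 = -7)
l(m) = -7 + m (l(m) = m - 7 = -7 + m)
z(T, j) = 1/(12 + T + 8*T*j) (z(T, j) = 1/(T + (8*T*j + 12)) = 1/(T + (12 + 8*T*j)) = 1/(12 + T + 8*T*j))
56 + z(1, -7)*l(11) = 56 + (-7 + 11)/(12 + 1 + 8*1*(-7)) = 56 + 4/(12 + 1 - 56) = 56 + 4/(-43) = 56 - 1/43*4 = 56 - 4/43 = 2404/43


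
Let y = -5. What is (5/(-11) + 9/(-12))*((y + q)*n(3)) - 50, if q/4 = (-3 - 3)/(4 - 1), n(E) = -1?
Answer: -2889/44 ≈ -65.659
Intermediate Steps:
q = -8 (q = 4*((-3 - 3)/(4 - 1)) = 4*(-6/3) = 4*(-6*⅓) = 4*(-2) = -8)
(5/(-11) + 9/(-12))*((y + q)*n(3)) - 50 = (5/(-11) + 9/(-12))*((-5 - 8)*(-1)) - 50 = (5*(-1/11) + 9*(-1/12))*(-13*(-1)) - 50 = (-5/11 - ¾)*13 - 50 = -53/44*13 - 50 = -689/44 - 50 = -2889/44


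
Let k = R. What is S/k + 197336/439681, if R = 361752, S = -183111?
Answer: -3041244973/53018493704 ≈ -0.057362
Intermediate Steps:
k = 361752
S/k + 197336/439681 = -183111/361752 + 197336/439681 = -183111*1/361752 + 197336*(1/439681) = -61037/120584 + 197336/439681 = -3041244973/53018493704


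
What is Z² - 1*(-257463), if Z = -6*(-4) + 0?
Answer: 258039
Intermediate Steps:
Z = 24 (Z = 24 + 0 = 24)
Z² - 1*(-257463) = 24² - 1*(-257463) = 576 + 257463 = 258039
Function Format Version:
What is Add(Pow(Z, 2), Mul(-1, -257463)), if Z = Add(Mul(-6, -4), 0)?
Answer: 258039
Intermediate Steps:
Z = 24 (Z = Add(24, 0) = 24)
Add(Pow(Z, 2), Mul(-1, -257463)) = Add(Pow(24, 2), Mul(-1, -257463)) = Add(576, 257463) = 258039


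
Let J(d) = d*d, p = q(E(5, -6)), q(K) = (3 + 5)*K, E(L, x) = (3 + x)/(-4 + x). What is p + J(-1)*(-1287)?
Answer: -6423/5 ≈ -1284.6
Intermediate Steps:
E(L, x) = (3 + x)/(-4 + x)
q(K) = 8*K
p = 12/5 (p = 8*((3 - 6)/(-4 - 6)) = 8*(-3/(-10)) = 8*(-⅒*(-3)) = 8*(3/10) = 12/5 ≈ 2.4000)
J(d) = d²
p + J(-1)*(-1287) = 12/5 + (-1)²*(-1287) = 12/5 + 1*(-1287) = 12/5 - 1287 = -6423/5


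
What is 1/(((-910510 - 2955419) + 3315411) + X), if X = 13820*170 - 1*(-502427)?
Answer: 1/2301309 ≈ 4.3454e-7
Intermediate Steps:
X = 2851827 (X = 2349400 + 502427 = 2851827)
1/(((-910510 - 2955419) + 3315411) + X) = 1/(((-910510 - 2955419) + 3315411) + 2851827) = 1/((-3865929 + 3315411) + 2851827) = 1/(-550518 + 2851827) = 1/2301309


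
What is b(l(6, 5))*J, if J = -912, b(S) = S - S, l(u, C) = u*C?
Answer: 0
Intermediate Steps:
l(u, C) = C*u
b(S) = 0
b(l(6, 5))*J = 0*(-912) = 0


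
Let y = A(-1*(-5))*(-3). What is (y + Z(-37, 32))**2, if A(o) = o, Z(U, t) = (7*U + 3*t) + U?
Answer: 46225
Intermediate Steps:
Z(U, t) = 3*t + 8*U (Z(U, t) = (3*t + 7*U) + U = 3*t + 8*U)
y = -15 (y = -1*(-5)*(-3) = 5*(-3) = -15)
(y + Z(-37, 32))**2 = (-15 + (3*32 + 8*(-37)))**2 = (-15 + (96 - 296))**2 = (-15 - 200)**2 = (-215)**2 = 46225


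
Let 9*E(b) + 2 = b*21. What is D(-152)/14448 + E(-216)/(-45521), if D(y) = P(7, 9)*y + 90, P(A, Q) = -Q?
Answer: 15783133/140933016 ≈ 0.11199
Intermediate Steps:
E(b) = -2/9 + 7*b/3 (E(b) = -2/9 + (b*21)/9 = -2/9 + (21*b)/9 = -2/9 + 7*b/3)
D(y) = 90 - 9*y (D(y) = (-1*9)*y + 90 = -9*y + 90 = 90 - 9*y)
D(-152)/14448 + E(-216)/(-45521) = (90 - 9*(-152))/14448 + (-2/9 + (7/3)*(-216))/(-45521) = (90 + 1368)*(1/14448) + (-2/9 - 504)*(-1/45521) = 1458*(1/14448) - 4538/9*(-1/45521) = 243/2408 + 4538/409689 = 15783133/140933016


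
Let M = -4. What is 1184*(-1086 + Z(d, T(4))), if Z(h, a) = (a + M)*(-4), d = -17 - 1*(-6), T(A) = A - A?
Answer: -1266880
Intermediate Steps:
T(A) = 0
d = -11 (d = -17 + 6 = -11)
Z(h, a) = 16 - 4*a (Z(h, a) = (a - 4)*(-4) = (-4 + a)*(-4) = 16 - 4*a)
1184*(-1086 + Z(d, T(4))) = 1184*(-1086 + (16 - 4*0)) = 1184*(-1086 + (16 + 0)) = 1184*(-1086 + 16) = 1184*(-1070) = -1266880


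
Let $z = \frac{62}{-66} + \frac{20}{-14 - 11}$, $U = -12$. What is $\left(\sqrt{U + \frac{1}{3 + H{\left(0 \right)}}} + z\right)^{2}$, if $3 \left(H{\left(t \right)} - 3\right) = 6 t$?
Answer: $\frac{\left(574 - 55 i \sqrt{426}\right)^{2}}{108900} \approx -8.8078 - 11.967 i$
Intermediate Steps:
$H{\left(t \right)} = 3 + 2 t$ ($H{\left(t \right)} = 3 + \frac{6 t}{3} = 3 + 2 t$)
$z = - \frac{287}{165}$ ($z = 62 \left(- \frac{1}{66}\right) + \frac{20}{-14 - 11} = - \frac{31}{33} + \frac{20}{-25} = - \frac{31}{33} + 20 \left(- \frac{1}{25}\right) = - \frac{31}{33} - \frac{4}{5} = - \frac{287}{165} \approx -1.7394$)
$\left(\sqrt{U + \frac{1}{3 + H{\left(0 \right)}}} + z\right)^{2} = \left(\sqrt{-12 + \frac{1}{3 + \left(3 + 2 \cdot 0\right)}} - \frac{287}{165}\right)^{2} = \left(\sqrt{-12 + \frac{1}{3 + \left(3 + 0\right)}} - \frac{287}{165}\right)^{2} = \left(\sqrt{-12 + \frac{1}{3 + 3}} - \frac{287}{165}\right)^{2} = \left(\sqrt{-12 + \frac{1}{6}} - \frac{287}{165}\right)^{2} = \left(\sqrt{- \frac{71}{6}} - \frac{287}{165}\right)^{2} = \left(\frac{i \sqrt{426}}{6} - \frac{287}{165}\right)^{2} = \left(- \frac{287}{165} + \frac{i \sqrt{426}}{6}\right)^{2}$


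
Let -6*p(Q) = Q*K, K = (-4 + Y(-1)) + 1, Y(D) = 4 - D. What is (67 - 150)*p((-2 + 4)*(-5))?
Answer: -830/3 ≈ -276.67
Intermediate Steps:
K = 2 (K = (-4 + (4 - 1*(-1))) + 1 = (-4 + (4 + 1)) + 1 = (-4 + 5) + 1 = 1 + 1 = 2)
p(Q) = -Q/3 (p(Q) = -Q*2/6 = -Q/3)
(67 - 150)*p((-2 + 4)*(-5)) = (67 - 150)*(-(-2 + 4)*(-5)/3) = -(-83)*2*(-5)/3 = -(-83)*(-10)/3 = -83*10/3 = -830/3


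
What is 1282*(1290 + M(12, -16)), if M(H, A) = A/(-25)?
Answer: 41365012/25 ≈ 1.6546e+6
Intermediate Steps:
M(H, A) = -A/25 (M(H, A) = A*(-1/25) = -A/25)
1282*(1290 + M(12, -16)) = 1282*(1290 - 1/25*(-16)) = 1282*(1290 + 16/25) = 1282*(32266/25) = 41365012/25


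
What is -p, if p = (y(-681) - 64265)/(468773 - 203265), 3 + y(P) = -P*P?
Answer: 528029/265508 ≈ 1.9888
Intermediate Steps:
y(P) = -3 - P**2 (y(P) = -3 - P*P = -3 - P**2)
p = -528029/265508 (p = ((-3 - 1*(-681)**2) - 64265)/(468773 - 203265) = ((-3 - 1*463761) - 64265)/265508 = ((-3 - 463761) - 64265)*(1/265508) = (-463764 - 64265)*(1/265508) = -528029*1/265508 = -528029/265508 ≈ -1.9888)
-p = -1*(-528029/265508) = 528029/265508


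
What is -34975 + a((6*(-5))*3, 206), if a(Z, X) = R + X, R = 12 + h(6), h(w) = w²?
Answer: -34721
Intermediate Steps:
R = 48 (R = 12 + 6² = 12 + 36 = 48)
a(Z, X) = 48 + X
-34975 + a((6*(-5))*3, 206) = -34975 + (48 + 206) = -34975 + 254 = -34721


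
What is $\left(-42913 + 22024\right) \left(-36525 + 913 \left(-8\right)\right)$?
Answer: $915543981$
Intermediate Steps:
$\left(-42913 + 22024\right) \left(-36525 + 913 \left(-8\right)\right) = - 20889 \left(-36525 - 7304\right) = \left(-20889\right) \left(-43829\right) = 915543981$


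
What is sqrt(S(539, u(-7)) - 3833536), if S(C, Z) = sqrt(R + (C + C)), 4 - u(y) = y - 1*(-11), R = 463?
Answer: sqrt(-3833536 + sqrt(1541)) ≈ 1957.9*I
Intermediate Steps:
u(y) = -7 - y (u(y) = 4 - (y - 1*(-11)) = 4 - (y + 11) = 4 - (11 + y) = 4 + (-11 - y) = -7 - y)
S(C, Z) = sqrt(463 + 2*C) (S(C, Z) = sqrt(463 + (C + C)) = sqrt(463 + 2*C))
sqrt(S(539, u(-7)) - 3833536) = sqrt(sqrt(463 + 2*539) - 3833536) = sqrt(sqrt(463 + 1078) - 3833536) = sqrt(sqrt(1541) - 3833536) = sqrt(-3833536 + sqrt(1541))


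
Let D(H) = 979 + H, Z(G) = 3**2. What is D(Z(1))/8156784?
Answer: 247/2039196 ≈ 0.00012113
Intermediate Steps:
Z(G) = 9
D(Z(1))/8156784 = (979 + 9)/8156784 = 988*(1/8156784) = 247/2039196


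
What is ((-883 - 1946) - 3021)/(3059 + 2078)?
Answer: -5850/5137 ≈ -1.1388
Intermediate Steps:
((-883 - 1946) - 3021)/(3059 + 2078) = (-2829 - 3021)/5137 = -5850*1/5137 = -5850/5137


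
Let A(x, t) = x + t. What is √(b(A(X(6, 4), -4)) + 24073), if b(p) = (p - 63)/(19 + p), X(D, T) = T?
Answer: 2*√2172289/19 ≈ 155.14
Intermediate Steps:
A(x, t) = t + x
b(p) = (-63 + p)/(19 + p)
√(b(A(X(6, 4), -4)) + 24073) = √((-63 + (-4 + 4))/(19 + (-4 + 4)) + 24073) = √((-63 + 0)/(19 + 0) + 24073) = √(-63/19 + 24073) = √(457324/19) = 2*√2172289/19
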